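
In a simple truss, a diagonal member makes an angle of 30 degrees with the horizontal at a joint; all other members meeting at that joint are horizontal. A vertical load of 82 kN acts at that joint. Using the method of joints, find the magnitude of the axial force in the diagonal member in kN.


At the joint, only the diagonal has a vertical component, so vertical equilibrium gives:
F * sin(30) = 82
F = 82 / sin(30)
= 82 / 0.5
= 164.0 kN

164.0 kN


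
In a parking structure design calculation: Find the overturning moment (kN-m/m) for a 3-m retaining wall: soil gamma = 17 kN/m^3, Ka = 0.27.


Pa = 0.5 * Ka * gamma * H^2
= 0.5 * 0.27 * 17 * 3^2
= 20.655 kN/m
Arm = H / 3 = 3 / 3 = 1.0 m
Mo = Pa * arm = Pa * H / 3 = 20.655 * 3 / 3 = 20.655 kN-m/m

20.655 kN-m/m


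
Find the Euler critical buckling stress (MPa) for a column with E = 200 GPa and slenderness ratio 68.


sigma_cr = pi^2 * E / lambda^2
= 9.8696 * 200000.0 / 68^2
= 9.8696 * 200000.0 / 4624
= 426.886 MPa

426.886 MPa


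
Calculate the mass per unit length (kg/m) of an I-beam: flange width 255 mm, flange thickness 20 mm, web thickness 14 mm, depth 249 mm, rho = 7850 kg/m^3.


A_flanges = 2 * 255 * 20 = 10200 mm^2
A_web = (249 - 2 * 20) * 14 = 2926 mm^2
A_total = 10200 + 2926 = 13126 mm^2 = 0.013126 m^2
Weight = rho * A = 7850 * 0.013126 = 103.0391 kg/m

103.0391 kg/m


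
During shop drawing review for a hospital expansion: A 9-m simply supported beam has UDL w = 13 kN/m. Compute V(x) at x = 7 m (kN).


R_A = w * L / 2 = 13 * 9 / 2 = 58.5 kN
V(x) = R_A - w * x = 58.5 - 13 * 7
= -32.5 kN

-32.5 kN


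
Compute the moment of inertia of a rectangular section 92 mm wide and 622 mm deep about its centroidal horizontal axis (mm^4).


I = b * h^3 / 12
= 92 * 622^3 / 12
= 92 * 240641848 / 12
= 1844920834.67 mm^4

1844920834.67 mm^4


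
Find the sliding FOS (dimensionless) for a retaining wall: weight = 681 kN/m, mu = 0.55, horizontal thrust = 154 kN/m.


Resisting force = mu * W = 0.55 * 681 = 374.55 kN/m
FOS = Resisting / Driving = 374.55 / 154
= 2.4321 (dimensionless)

2.4321 (dimensionless)


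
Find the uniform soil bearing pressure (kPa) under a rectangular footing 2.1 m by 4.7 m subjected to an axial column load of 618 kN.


A = 2.1 * 4.7 = 9.87 m^2
q = P / A = 618 / 9.87
= 62.614 kPa

62.614 kPa


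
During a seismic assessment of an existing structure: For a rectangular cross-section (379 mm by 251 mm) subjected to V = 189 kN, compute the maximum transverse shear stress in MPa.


A = b * h = 379 * 251 = 95129 mm^2
V = 189 kN = 189000.0 N
tau_max = 1.5 * V / A = 1.5 * 189000.0 / 95129
= 2.9802 MPa

2.9802 MPa


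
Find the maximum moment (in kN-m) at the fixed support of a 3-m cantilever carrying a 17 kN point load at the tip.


For a cantilever with a point load at the free end:
M_max = P * L = 17 * 3 = 51 kN-m

51 kN-m


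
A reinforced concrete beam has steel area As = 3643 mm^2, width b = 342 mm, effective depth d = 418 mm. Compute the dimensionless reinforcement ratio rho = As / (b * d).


rho = As / (b * d)
= 3643 / (342 * 418)
= 3643 / 142956
= 0.025483 (dimensionless)

0.025483 (dimensionless)


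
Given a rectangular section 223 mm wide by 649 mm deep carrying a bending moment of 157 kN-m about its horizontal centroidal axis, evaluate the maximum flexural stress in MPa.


I = b * h^3 / 12 = 223 * 649^3 / 12 = 5079929760.58 mm^4
y = h / 2 = 649 / 2 = 324.5 mm
M = 157 kN-m = 157000000.0 N-mm
sigma = M * y / I = 157000000.0 * 324.5 / 5079929760.58
= 10.03 MPa

10.03 MPa


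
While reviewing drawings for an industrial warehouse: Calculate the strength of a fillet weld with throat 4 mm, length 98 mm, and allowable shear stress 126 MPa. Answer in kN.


Strength = throat * length * allowable stress
= 4 * 98 * 126 N
= 49392 N
= 49.39 kN

49.39 kN


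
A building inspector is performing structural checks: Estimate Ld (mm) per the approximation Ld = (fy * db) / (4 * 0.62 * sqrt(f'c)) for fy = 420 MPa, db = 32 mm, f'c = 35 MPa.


Ld = (fy * db) / (4 * 0.62 * sqrt(f'c))
= (420 * 32) / (4 * 0.62 * sqrt(35))
= 13440 / 14.6719
= 916.04 mm

916.04 mm


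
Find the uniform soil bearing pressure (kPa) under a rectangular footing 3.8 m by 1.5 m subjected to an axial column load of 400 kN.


A = 3.8 * 1.5 = 5.7 m^2
q = P / A = 400 / 5.7
= 70.1754 kPa

70.1754 kPa


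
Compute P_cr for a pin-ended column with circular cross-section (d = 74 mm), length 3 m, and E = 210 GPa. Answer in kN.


I = pi * d^4 / 64 = 1471962.61 mm^4
L = 3000.0 mm
P_cr = pi^2 * E * I / L^2
= 9.8696 * 210000.0 * 1471962.61 / 3000.0^2
= 338979.4 N = 338.9794 kN

338.9794 kN


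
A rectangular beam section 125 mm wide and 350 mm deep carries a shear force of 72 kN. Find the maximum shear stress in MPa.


A = b * h = 125 * 350 = 43750 mm^2
V = 72 kN = 72000.0 N
tau_max = 1.5 * V / A = 1.5 * 72000.0 / 43750
= 2.4686 MPa

2.4686 MPa


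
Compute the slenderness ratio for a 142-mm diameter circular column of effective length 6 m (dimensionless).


Radius of gyration r = d / 4 = 142 / 4 = 35.5 mm
L_eff = 6000.0 mm
Slenderness ratio = L / r = 6000.0 / 35.5 = 169.01 (dimensionless)

169.01 (dimensionless)


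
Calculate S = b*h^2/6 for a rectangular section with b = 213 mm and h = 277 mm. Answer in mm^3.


S = b * h^2 / 6
= 213 * 277^2 / 6
= 213 * 76729 / 6
= 2723879.5 mm^3

2723879.5 mm^3


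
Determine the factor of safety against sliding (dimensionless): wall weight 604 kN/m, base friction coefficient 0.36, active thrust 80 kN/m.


Resisting force = mu * W = 0.36 * 604 = 217.44 kN/m
FOS = Resisting / Driving = 217.44 / 80
= 2.718 (dimensionless)

2.718 (dimensionless)


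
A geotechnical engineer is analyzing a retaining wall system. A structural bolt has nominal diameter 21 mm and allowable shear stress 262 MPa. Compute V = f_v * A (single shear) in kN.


A = pi * d^2 / 4 = pi * 21^2 / 4 = 346.3606 mm^2
V = f_v * A / 1000 = 262 * 346.3606 / 1000
= 90.7465 kN

90.7465 kN


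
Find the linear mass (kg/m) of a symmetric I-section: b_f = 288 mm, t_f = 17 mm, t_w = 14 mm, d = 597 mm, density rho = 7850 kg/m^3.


A_flanges = 2 * 288 * 17 = 9792 mm^2
A_web = (597 - 2 * 17) * 14 = 7882 mm^2
A_total = 9792 + 7882 = 17674 mm^2 = 0.017674 m^2
Weight = rho * A = 7850 * 0.017674 = 138.7409 kg/m

138.7409 kg/m


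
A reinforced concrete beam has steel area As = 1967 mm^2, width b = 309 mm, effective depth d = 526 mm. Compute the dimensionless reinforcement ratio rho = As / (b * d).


rho = As / (b * d)
= 1967 / (309 * 526)
= 1967 / 162534
= 0.012102 (dimensionless)

0.012102 (dimensionless)


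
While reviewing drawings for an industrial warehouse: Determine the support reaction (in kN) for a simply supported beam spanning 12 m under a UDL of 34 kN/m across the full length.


Total load = w * L = 34 * 12 = 408 kN
By symmetry, each reaction R = total / 2 = 408 / 2 = 204.0 kN

204.0 kN


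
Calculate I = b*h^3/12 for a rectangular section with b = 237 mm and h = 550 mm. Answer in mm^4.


I = b * h^3 / 12
= 237 * 550^3 / 12
= 237 * 166375000 / 12
= 3285906250.0 mm^4

3285906250.0 mm^4


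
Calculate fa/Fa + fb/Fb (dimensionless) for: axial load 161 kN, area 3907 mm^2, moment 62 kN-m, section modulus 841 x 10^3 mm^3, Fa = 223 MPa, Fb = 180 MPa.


f_a = P / A = 161000.0 / 3907 = 41.2081 MPa
f_b = M / S = 62000000.0 / 841000.0 = 73.7218 MPa
Ratio = f_a / Fa + f_b / Fb
= 41.2081 / 223 + 73.7218 / 180
= 0.5944 (dimensionless)

0.5944 (dimensionless)


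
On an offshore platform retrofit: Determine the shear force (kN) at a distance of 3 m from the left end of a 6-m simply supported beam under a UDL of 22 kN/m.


R_A = w * L / 2 = 22 * 6 / 2 = 66.0 kN
V(x) = R_A - w * x = 66.0 - 22 * 3
= 0.0 kN

0.0 kN


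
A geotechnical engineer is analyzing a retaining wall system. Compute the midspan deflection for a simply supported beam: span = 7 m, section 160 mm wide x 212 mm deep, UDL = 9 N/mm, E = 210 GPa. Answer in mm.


I = 160 * 212^3 / 12 = 127041706.67 mm^4
L = 7000.0 mm, w = 9 N/mm, E = 210000.0 MPa
delta = 5 * w * L^4 / (384 * E * I)
= 5 * 9 * 7000.0^4 / (384 * 210000.0 * 127041706.67)
= 10.5465 mm

10.5465 mm


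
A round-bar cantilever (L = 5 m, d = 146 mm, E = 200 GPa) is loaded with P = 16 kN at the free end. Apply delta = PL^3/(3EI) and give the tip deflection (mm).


I = pi * d^4 / 64 = pi * 146^4 / 64 = 22303926.33 mm^4
L = 5000.0 mm, P = 16000.0 N, E = 200000.0 MPa
delta = P * L^3 / (3 * E * I)
= 16000.0 * 5000.0^3 / (3 * 200000.0 * 22303926.33)
= 149.4505 mm

149.4505 mm


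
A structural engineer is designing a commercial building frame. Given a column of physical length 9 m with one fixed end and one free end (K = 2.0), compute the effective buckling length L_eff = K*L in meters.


L_eff = K * L
= 2.0 * 9
= 18.0 m

18.0 m


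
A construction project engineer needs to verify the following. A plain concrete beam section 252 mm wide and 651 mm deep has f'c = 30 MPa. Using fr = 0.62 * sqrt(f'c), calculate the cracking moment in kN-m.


fr = 0.62 * sqrt(30) = 0.62 * 5.4772 = 3.3959 MPa
I = 252 * 651^3 / 12 = 5793783471.0 mm^4
y_t = 325.5 mm
M_cr = fr * I / y_t = 3.3959 * 5793783471.0 / 325.5 N-mm
= 60.4454 kN-m

60.4454 kN-m


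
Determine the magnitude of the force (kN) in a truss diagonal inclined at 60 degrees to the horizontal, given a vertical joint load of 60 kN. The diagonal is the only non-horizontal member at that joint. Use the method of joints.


At the joint, only the diagonal has a vertical component, so vertical equilibrium gives:
F * sin(60) = 60
F = 60 / sin(60)
= 60 / 0.866025
= 69.28 kN

69.28 kN


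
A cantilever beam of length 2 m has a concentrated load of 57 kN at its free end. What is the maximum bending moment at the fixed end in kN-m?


For a cantilever with a point load at the free end:
M_max = P * L = 57 * 2 = 114 kN-m

114 kN-m


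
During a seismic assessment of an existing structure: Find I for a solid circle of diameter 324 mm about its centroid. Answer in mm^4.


r = d / 2 = 324 / 2 = 162.0 mm
I = pi * r^4 / 4 = pi * 162.0^4 / 4
= 540941049.82 mm^4

540941049.82 mm^4


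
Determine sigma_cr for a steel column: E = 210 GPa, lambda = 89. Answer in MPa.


sigma_cr = pi^2 * E / lambda^2
= 9.8696 * 210000.0 / 89^2
= 9.8696 * 210000.0 / 7921
= 261.661 MPa

261.661 MPa


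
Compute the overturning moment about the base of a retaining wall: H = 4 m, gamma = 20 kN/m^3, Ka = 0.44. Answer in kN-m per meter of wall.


Pa = 0.5 * Ka * gamma * H^2
= 0.5 * 0.44 * 20 * 4^2
= 70.4 kN/m
Arm = H / 3 = 4 / 3 = 1.3333 m
Mo = Pa * arm = Pa * H / 3 = 70.4 * 4 / 3 = 93.8667 kN-m/m

93.8667 kN-m/m


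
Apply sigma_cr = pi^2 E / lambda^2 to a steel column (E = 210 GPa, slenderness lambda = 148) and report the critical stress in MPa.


sigma_cr = pi^2 * E / lambda^2
= 9.8696 * 210000.0 / 148^2
= 9.8696 * 210000.0 / 21904
= 94.6228 MPa

94.6228 MPa


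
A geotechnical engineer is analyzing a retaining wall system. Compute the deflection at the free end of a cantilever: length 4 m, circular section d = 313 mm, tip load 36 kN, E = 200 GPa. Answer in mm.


I = pi * d^4 / 64 = pi * 313^4 / 64 = 471137039.8 mm^4
L = 4000.0 mm, P = 36000.0 N, E = 200000.0 MPa
delta = P * L^3 / (3 * E * I)
= 36000.0 * 4000.0^3 / (3 * 200000.0 * 471137039.8)
= 8.1505 mm

8.1505 mm


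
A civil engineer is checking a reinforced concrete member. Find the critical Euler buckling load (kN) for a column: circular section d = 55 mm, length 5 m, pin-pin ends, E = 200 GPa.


I = pi * d^4 / 64 = 449180.25 mm^4
L = 5000.0 mm
P_cr = pi^2 * E * I / L^2
= 9.8696 * 200000.0 * 449180.25 / 5000.0^2
= 35465.85 N = 35.4659 kN

35.4659 kN


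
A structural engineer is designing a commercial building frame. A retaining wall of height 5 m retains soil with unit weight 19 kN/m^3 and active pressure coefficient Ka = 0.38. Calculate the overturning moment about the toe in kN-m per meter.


Pa = 0.5 * Ka * gamma * H^2
= 0.5 * 0.38 * 19 * 5^2
= 90.25 kN/m
Arm = H / 3 = 5 / 3 = 1.6667 m
Mo = Pa * arm = Pa * H / 3 = 90.25 * 5 / 3 = 150.4167 kN-m/m

150.4167 kN-m/m


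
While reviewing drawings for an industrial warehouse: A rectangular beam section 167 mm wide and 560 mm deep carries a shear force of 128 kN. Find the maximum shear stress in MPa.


A = b * h = 167 * 560 = 93520 mm^2
V = 128 kN = 128000.0 N
tau_max = 1.5 * V / A = 1.5 * 128000.0 / 93520
= 2.053 MPa

2.053 MPa


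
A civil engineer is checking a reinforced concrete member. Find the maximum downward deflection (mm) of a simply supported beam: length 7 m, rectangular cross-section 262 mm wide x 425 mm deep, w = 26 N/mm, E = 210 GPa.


I = 262 * 425^3 / 12 = 1676049479.17 mm^4
L = 7000.0 mm, w = 26 N/mm, E = 210000.0 MPa
delta = 5 * w * L^4 / (384 * E * I)
= 5 * 26 * 7000.0^4 / (384 * 210000.0 * 1676049479.17)
= 2.3094 mm

2.3094 mm


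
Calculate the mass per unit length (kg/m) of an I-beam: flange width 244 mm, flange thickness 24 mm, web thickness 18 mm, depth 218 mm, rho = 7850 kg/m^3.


A_flanges = 2 * 244 * 24 = 11712 mm^2
A_web = (218 - 2 * 24) * 18 = 3060 mm^2
A_total = 11712 + 3060 = 14772 mm^2 = 0.014772 m^2
Weight = rho * A = 7850 * 0.014772 = 115.9602 kg/m

115.9602 kg/m


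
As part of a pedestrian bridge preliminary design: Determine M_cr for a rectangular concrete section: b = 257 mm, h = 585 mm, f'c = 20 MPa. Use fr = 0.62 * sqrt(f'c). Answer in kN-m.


fr = 0.62 * sqrt(20) = 0.62 * 4.4721 = 2.7727 MPa
I = 257 * 585^3 / 12 = 4287651468.75 mm^4
y_t = 292.5 mm
M_cr = fr * I / y_t = 2.7727 * 4287651468.75 / 292.5 N-mm
= 40.6444 kN-m

40.6444 kN-m


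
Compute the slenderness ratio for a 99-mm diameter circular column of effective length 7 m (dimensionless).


Radius of gyration r = d / 4 = 99 / 4 = 24.75 mm
L_eff = 7000.0 mm
Slenderness ratio = L / r = 7000.0 / 24.75 = 282.83 (dimensionless)

282.83 (dimensionless)


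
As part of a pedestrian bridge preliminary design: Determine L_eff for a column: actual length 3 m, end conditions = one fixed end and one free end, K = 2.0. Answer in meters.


L_eff = K * L
= 2.0 * 3
= 6.0 m

6.0 m


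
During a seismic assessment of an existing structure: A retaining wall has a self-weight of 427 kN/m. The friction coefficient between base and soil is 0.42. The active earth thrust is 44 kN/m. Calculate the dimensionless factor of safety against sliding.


Resisting force = mu * W = 0.42 * 427 = 179.34 kN/m
FOS = Resisting / Driving = 179.34 / 44
= 4.0759 (dimensionless)

4.0759 (dimensionless)


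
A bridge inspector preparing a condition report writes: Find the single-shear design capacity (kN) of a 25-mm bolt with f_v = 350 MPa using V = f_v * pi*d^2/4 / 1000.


A = pi * d^2 / 4 = pi * 25^2 / 4 = 490.8739 mm^2
V = f_v * A / 1000 = 350 * 490.8739 / 1000
= 171.8058 kN

171.8058 kN


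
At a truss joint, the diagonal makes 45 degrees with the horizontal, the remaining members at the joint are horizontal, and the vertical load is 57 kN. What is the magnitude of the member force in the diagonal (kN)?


At the joint, only the diagonal has a vertical component, so vertical equilibrium gives:
F * sin(45) = 57
F = 57 / sin(45)
= 57 / 0.707107
= 80.61 kN

80.61 kN


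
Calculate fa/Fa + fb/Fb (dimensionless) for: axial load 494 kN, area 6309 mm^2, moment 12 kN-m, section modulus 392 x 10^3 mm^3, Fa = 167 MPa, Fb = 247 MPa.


f_a = P / A = 494000.0 / 6309 = 78.3008 MPa
f_b = M / S = 12000000.0 / 392000.0 = 30.6122 MPa
Ratio = f_a / Fa + f_b / Fb
= 78.3008 / 167 + 30.6122 / 247
= 0.5928 (dimensionless)

0.5928 (dimensionless)


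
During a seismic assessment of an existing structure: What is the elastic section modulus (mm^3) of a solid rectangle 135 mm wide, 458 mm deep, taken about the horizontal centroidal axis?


S = b * h^2 / 6
= 135 * 458^2 / 6
= 135 * 209764 / 6
= 4719690.0 mm^3

4719690.0 mm^3


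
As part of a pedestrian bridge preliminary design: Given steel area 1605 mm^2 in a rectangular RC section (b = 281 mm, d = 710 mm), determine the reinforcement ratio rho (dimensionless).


rho = As / (b * d)
= 1605 / (281 * 710)
= 1605 / 199510
= 0.008045 (dimensionless)

0.008045 (dimensionless)


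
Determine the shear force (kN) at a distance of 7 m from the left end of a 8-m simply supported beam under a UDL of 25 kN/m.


R_A = w * L / 2 = 25 * 8 / 2 = 100.0 kN
V(x) = R_A - w * x = 100.0 - 25 * 7
= -75.0 kN

-75.0 kN


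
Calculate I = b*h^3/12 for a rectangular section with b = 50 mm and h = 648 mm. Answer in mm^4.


I = b * h^3 / 12
= 50 * 648^3 / 12
= 50 * 272097792 / 12
= 1133740800.0 mm^4

1133740800.0 mm^4


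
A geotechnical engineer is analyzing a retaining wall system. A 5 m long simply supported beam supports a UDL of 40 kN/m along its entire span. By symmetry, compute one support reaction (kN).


Total load = w * L = 40 * 5 = 200 kN
By symmetry, each reaction R = total / 2 = 200 / 2 = 100.0 kN

100.0 kN


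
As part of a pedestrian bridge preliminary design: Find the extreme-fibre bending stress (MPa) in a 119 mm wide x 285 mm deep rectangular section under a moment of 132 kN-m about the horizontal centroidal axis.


I = b * h^3 / 12 = 119 * 285^3 / 12 = 229562156.25 mm^4
y = h / 2 = 285 / 2 = 142.5 mm
M = 132 kN-m = 132000000.0 N-mm
sigma = M * y / I = 132000000.0 * 142.5 / 229562156.25
= 81.94 MPa

81.94 MPa


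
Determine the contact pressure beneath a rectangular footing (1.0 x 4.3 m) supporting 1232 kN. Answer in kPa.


A = 1.0 * 4.3 = 4.3 m^2
q = P / A = 1232 / 4.3
= 286.5116 kPa

286.5116 kPa


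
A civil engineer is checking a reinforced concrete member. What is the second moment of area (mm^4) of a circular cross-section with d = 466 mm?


r = d / 2 = 466 / 2 = 233.0 mm
I = pi * r^4 / 4 = pi * 233.0^4 / 4
= 2314800489.18 mm^4

2314800489.18 mm^4


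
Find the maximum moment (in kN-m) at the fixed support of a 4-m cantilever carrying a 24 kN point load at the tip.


For a cantilever with a point load at the free end:
M_max = P * L = 24 * 4 = 96 kN-m

96 kN-m


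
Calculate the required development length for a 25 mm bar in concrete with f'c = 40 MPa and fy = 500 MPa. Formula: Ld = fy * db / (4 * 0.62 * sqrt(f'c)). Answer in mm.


Ld = (fy * db) / (4 * 0.62 * sqrt(f'c))
= (500 * 25) / (4 * 0.62 * sqrt(40))
= 12500 / 15.6849
= 796.94 mm

796.94 mm


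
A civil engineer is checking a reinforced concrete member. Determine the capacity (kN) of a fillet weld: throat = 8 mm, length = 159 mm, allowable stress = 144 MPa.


Strength = throat * length * allowable stress
= 8 * 159 * 144 N
= 183168 N
= 183.17 kN

183.17 kN


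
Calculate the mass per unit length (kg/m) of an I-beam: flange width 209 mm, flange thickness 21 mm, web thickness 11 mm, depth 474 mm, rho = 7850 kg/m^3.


A_flanges = 2 * 209 * 21 = 8778 mm^2
A_web = (474 - 2 * 21) * 11 = 4752 mm^2
A_total = 8778 + 4752 = 13530 mm^2 = 0.013530 m^2
Weight = rho * A = 7850 * 0.013530 = 106.2105 kg/m

106.2105 kg/m


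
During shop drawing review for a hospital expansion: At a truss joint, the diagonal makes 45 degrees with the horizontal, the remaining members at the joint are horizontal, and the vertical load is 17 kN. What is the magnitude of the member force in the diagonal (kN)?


At the joint, only the diagonal has a vertical component, so vertical equilibrium gives:
F * sin(45) = 17
F = 17 / sin(45)
= 17 / 0.707107
= 24.04 kN

24.04 kN


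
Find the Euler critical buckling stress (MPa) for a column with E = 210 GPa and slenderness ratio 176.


sigma_cr = pi^2 * E / lambda^2
= 9.8696 * 210000.0 / 176^2
= 9.8696 * 210000.0 / 30976
= 66.9104 MPa

66.9104 MPa


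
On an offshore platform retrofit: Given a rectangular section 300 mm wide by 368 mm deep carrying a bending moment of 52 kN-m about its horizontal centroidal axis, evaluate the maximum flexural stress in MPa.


I = b * h^3 / 12 = 300 * 368^3 / 12 = 1245900800.0 mm^4
y = h / 2 = 368 / 2 = 184.0 mm
M = 52 kN-m = 52000000.0 N-mm
sigma = M * y / I = 52000000.0 * 184.0 / 1245900800.0
= 7.68 MPa

7.68 MPa


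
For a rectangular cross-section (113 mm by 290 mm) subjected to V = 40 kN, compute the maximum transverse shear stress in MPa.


A = b * h = 113 * 290 = 32770 mm^2
V = 40 kN = 40000.0 N
tau_max = 1.5 * V / A = 1.5 * 40000.0 / 32770
= 1.8309 MPa

1.8309 MPa


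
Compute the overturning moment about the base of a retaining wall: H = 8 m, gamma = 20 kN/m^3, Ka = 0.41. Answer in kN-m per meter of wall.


Pa = 0.5 * Ka * gamma * H^2
= 0.5 * 0.41 * 20 * 8^2
= 262.4 kN/m
Arm = H / 3 = 8 / 3 = 2.6667 m
Mo = Pa * arm = Pa * H / 3 = 262.4 * 8 / 3 = 699.7333 kN-m/m

699.7333 kN-m/m


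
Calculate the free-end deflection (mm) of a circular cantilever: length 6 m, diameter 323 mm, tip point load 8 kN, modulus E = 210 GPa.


I = pi * d^4 / 64 = pi * 323^4 / 64 = 534293619.67 mm^4
L = 6000.0 mm, P = 8000.0 N, E = 210000.0 MPa
delta = P * L^3 / (3 * E * I)
= 8000.0 * 6000.0^3 / (3 * 210000.0 * 534293619.67)
= 5.1336 mm

5.1336 mm


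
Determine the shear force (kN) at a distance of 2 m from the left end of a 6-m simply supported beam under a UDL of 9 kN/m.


R_A = w * L / 2 = 9 * 6 / 2 = 27.0 kN
V(x) = R_A - w * x = 27.0 - 9 * 2
= 9.0 kN

9.0 kN


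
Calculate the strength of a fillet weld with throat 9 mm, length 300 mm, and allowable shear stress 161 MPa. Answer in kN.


Strength = throat * length * allowable stress
= 9 * 300 * 161 N
= 434700 N
= 434.7 kN

434.7 kN


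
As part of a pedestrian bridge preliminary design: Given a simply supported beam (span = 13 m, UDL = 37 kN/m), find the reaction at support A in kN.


Total load = w * L = 37 * 13 = 481 kN
By symmetry, each reaction R = total / 2 = 481 / 2 = 240.5 kN

240.5 kN


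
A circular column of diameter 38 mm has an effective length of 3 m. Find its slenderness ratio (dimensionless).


Radius of gyration r = d / 4 = 38 / 4 = 9.5 mm
L_eff = 3000.0 mm
Slenderness ratio = L / r = 3000.0 / 9.5 = 315.79 (dimensionless)

315.79 (dimensionless)


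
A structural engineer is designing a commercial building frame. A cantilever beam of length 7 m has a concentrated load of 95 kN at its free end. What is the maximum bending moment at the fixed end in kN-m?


For a cantilever with a point load at the free end:
M_max = P * L = 95 * 7 = 665 kN-m

665 kN-m


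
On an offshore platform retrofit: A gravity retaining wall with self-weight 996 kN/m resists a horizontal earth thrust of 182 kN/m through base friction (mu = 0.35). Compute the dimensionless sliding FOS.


Resisting force = mu * W = 0.35 * 996 = 348.6 kN/m
FOS = Resisting / Driving = 348.6 / 182
= 1.9154 (dimensionless)

1.9154 (dimensionless)


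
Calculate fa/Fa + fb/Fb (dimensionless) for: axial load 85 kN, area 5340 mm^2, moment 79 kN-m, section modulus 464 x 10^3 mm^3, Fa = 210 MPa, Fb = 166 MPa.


f_a = P / A = 85000.0 / 5340 = 15.9176 MPa
f_b = M / S = 79000000.0 / 464000.0 = 170.2586 MPa
Ratio = f_a / Fa + f_b / Fb
= 15.9176 / 210 + 170.2586 / 166
= 1.1015 (dimensionless)

1.1015 (dimensionless)


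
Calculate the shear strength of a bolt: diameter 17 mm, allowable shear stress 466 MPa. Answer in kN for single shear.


A = pi * d^2 / 4 = pi * 17^2 / 4 = 226.9801 mm^2
V = f_v * A / 1000 = 466 * 226.9801 / 1000
= 105.7727 kN

105.7727 kN


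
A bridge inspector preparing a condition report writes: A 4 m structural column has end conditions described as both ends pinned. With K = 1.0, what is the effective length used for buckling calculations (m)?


L_eff = K * L
= 1.0 * 4
= 4.0 m

4.0 m


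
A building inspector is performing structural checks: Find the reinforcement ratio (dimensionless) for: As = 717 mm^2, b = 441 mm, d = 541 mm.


rho = As / (b * d)
= 717 / (441 * 541)
= 717 / 238581
= 0.003005 (dimensionless)

0.003005 (dimensionless)


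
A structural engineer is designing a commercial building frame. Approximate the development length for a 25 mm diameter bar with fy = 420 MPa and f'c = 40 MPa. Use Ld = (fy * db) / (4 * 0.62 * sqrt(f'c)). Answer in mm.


Ld = (fy * db) / (4 * 0.62 * sqrt(f'c))
= (420 * 25) / (4 * 0.62 * sqrt(40))
= 10500 / 15.6849
= 669.43 mm

669.43 mm


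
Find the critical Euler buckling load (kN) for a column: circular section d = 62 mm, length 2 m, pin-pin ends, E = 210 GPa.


I = pi * d^4 / 64 = 725331.7 mm^4
L = 2000.0 mm
P_cr = pi^2 * E * I / L^2
= 9.8696 * 210000.0 * 725331.7 / 2000.0^2
= 375833.69 N = 375.8337 kN

375.8337 kN


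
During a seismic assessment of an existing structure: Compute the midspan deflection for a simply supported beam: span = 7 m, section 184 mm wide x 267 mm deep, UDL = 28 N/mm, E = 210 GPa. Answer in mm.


I = 184 * 267^3 / 12 = 291857166.0 mm^4
L = 7000.0 mm, w = 28 N/mm, E = 210000.0 MPa
delta = 5 * w * L^4 / (384 * E * I)
= 5 * 28 * 7000.0^4 / (384 * 210000.0 * 291857166.0)
= 14.2823 mm

14.2823 mm


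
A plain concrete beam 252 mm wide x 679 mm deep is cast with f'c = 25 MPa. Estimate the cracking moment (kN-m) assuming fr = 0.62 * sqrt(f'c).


fr = 0.62 * sqrt(25) = 0.62 * 5.0 = 3.1 MPa
I = 252 * 679^3 / 12 = 6573983619.0 mm^4
y_t = 339.5 mm
M_cr = fr * I / y_t = 3.1 * 6573983619.0 / 339.5 N-mm
= 60.0275 kN-m

60.0275 kN-m


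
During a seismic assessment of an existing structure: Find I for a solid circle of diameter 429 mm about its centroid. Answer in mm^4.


r = d / 2 = 429 / 2 = 214.5 mm
I = pi * r^4 / 4 = pi * 214.5^4 / 4
= 1662643226.73 mm^4

1662643226.73 mm^4


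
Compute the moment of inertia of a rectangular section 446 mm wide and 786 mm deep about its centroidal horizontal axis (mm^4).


I = b * h^3 / 12
= 446 * 786^3 / 12
= 446 * 485587656 / 12
= 18047674548.0 mm^4

18047674548.0 mm^4


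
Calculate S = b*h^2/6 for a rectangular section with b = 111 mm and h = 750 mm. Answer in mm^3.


S = b * h^2 / 6
= 111 * 750^2 / 6
= 111 * 562500 / 6
= 10406250.0 mm^3

10406250.0 mm^3


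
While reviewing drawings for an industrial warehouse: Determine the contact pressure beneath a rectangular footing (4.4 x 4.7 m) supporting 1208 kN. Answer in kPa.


A = 4.4 * 4.7 = 20.68 m^2
q = P / A = 1208 / 20.68
= 58.4139 kPa

58.4139 kPa


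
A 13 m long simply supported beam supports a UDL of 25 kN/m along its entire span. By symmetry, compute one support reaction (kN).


Total load = w * L = 25 * 13 = 325 kN
By symmetry, each reaction R = total / 2 = 325 / 2 = 162.5 kN

162.5 kN


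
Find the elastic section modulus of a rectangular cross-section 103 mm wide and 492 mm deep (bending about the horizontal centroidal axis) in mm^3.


S = b * h^2 / 6
= 103 * 492^2 / 6
= 103 * 242064 / 6
= 4155432.0 mm^3

4155432.0 mm^3


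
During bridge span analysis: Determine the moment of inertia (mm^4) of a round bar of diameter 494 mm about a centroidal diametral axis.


r = d / 2 = 494 / 2 = 247.0 mm
I = pi * r^4 / 4 = pi * 247.0^4 / 4
= 2923328996.8 mm^4

2923328996.8 mm^4


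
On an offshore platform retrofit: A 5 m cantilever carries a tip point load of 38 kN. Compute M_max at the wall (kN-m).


For a cantilever with a point load at the free end:
M_max = P * L = 38 * 5 = 190 kN-m

190 kN-m


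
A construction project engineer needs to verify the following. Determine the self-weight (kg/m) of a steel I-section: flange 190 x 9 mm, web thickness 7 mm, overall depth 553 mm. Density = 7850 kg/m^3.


A_flanges = 2 * 190 * 9 = 3420 mm^2
A_web = (553 - 2 * 9) * 7 = 3745 mm^2
A_total = 3420 + 3745 = 7165 mm^2 = 0.007165 m^2
Weight = rho * A = 7850 * 0.007165 = 56.2452 kg/m

56.2452 kg/m


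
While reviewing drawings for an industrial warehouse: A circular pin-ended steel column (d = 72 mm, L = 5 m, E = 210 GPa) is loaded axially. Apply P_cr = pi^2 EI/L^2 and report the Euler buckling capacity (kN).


I = pi * d^4 / 64 = 1319167.32 mm^4
L = 5000.0 mm
P_cr = pi^2 * E * I / L^2
= 9.8696 * 210000.0 * 1319167.32 / 5000.0^2
= 109365.14 N = 109.3651 kN

109.3651 kN


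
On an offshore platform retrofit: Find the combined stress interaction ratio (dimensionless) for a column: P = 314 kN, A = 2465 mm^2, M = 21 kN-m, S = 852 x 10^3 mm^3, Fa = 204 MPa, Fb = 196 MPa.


f_a = P / A = 314000.0 / 2465 = 127.3834 MPa
f_b = M / S = 21000000.0 / 852000.0 = 24.6479 MPa
Ratio = f_a / Fa + f_b / Fb
= 127.3834 / 204 + 24.6479 / 196
= 0.7502 (dimensionless)

0.7502 (dimensionless)


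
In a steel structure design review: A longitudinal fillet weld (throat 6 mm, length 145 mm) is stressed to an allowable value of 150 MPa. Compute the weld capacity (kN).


Strength = throat * length * allowable stress
= 6 * 145 * 150 N
= 130500 N
= 130.5 kN

130.5 kN


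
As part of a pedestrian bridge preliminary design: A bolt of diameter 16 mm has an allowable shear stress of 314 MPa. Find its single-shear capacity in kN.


A = pi * d^2 / 4 = pi * 16^2 / 4 = 201.0619 mm^2
V = f_v * A / 1000 = 314 * 201.0619 / 1000
= 63.1334 kN

63.1334 kN


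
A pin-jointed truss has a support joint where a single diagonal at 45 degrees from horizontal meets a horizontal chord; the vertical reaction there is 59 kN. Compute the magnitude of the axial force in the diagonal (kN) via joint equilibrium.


At the joint, only the diagonal has a vertical component, so vertical equilibrium gives:
F * sin(45) = 59
F = 59 / sin(45)
= 59 / 0.707107
= 83.44 kN

83.44 kN


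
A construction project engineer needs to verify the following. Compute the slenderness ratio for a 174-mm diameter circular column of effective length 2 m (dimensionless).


Radius of gyration r = d / 4 = 174 / 4 = 43.5 mm
L_eff = 2000.0 mm
Slenderness ratio = L / r = 2000.0 / 43.5 = 45.98 (dimensionless)

45.98 (dimensionless)


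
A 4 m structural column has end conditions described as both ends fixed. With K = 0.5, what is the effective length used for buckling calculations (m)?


L_eff = K * L
= 0.5 * 4
= 2.0 m

2.0 m


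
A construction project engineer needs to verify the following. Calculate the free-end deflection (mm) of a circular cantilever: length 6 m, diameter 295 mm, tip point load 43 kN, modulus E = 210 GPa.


I = pi * d^4 / 64 = pi * 295^4 / 64 = 371755979.48 mm^4
L = 6000.0 mm, P = 43000.0 N, E = 210000.0 MPa
delta = P * L^3 / (3 * E * I)
= 43000.0 * 6000.0^3 / (3 * 210000.0 * 371755979.48)
= 39.6574 mm

39.6574 mm


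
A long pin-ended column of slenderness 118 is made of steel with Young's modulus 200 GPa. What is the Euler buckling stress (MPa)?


sigma_cr = pi^2 * E / lambda^2
= 9.8696 * 200000.0 / 118^2
= 9.8696 * 200000.0 / 13924
= 141.7639 MPa

141.7639 MPa


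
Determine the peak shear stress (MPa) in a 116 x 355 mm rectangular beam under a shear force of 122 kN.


A = b * h = 116 * 355 = 41180 mm^2
V = 122 kN = 122000.0 N
tau_max = 1.5 * V / A = 1.5 * 122000.0 / 41180
= 4.4439 MPa

4.4439 MPa


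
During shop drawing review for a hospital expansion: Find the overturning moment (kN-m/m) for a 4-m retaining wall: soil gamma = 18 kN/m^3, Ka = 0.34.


Pa = 0.5 * Ka * gamma * H^2
= 0.5 * 0.34 * 18 * 4^2
= 48.96 kN/m
Arm = H / 3 = 4 / 3 = 1.3333 m
Mo = Pa * arm = Pa * H / 3 = 48.96 * 4 / 3 = 65.28 kN-m/m

65.28 kN-m/m


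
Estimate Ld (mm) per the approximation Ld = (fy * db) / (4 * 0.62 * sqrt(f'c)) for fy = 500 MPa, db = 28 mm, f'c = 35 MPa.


Ld = (fy * db) / (4 * 0.62 * sqrt(f'c))
= (500 * 28) / (4 * 0.62 * sqrt(35))
= 14000 / 14.6719
= 954.21 mm

954.21 mm


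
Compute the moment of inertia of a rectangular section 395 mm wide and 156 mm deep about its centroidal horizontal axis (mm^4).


I = b * h^3 / 12
= 395 * 156^3 / 12
= 395 * 3796416 / 12
= 124965360.0 mm^4

124965360.0 mm^4


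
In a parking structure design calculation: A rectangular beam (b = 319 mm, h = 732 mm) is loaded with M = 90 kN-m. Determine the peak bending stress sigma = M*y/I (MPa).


I = b * h^3 / 12 = 319 * 732^3 / 12 = 10426599216.0 mm^4
y = h / 2 = 732 / 2 = 366.0 mm
M = 90 kN-m = 90000000.0 N-mm
sigma = M * y / I = 90000000.0 * 366.0 / 10426599216.0
= 3.16 MPa

3.16 MPa


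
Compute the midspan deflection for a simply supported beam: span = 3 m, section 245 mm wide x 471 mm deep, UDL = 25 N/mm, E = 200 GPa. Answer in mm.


I = 245 * 471^3 / 12 = 2133278516.25 mm^4
L = 3000.0 mm, w = 25 N/mm, E = 200000.0 MPa
delta = 5 * w * L^4 / (384 * E * I)
= 5 * 25 * 3000.0^4 / (384 * 200000.0 * 2133278516.25)
= 0.0618 mm

0.0618 mm


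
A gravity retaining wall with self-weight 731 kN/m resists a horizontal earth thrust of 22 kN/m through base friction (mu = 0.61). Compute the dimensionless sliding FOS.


Resisting force = mu * W = 0.61 * 731 = 445.91 kN/m
FOS = Resisting / Driving = 445.91 / 22
= 20.2686 (dimensionless)

20.2686 (dimensionless)


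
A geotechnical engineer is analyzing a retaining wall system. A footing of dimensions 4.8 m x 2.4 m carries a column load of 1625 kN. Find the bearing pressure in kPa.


A = 4.8 * 2.4 = 11.52 m^2
q = P / A = 1625 / 11.52
= 141.059 kPa

141.059 kPa


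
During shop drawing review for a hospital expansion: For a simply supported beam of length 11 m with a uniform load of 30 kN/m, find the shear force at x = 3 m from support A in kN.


R_A = w * L / 2 = 30 * 11 / 2 = 165.0 kN
V(x) = R_A - w * x = 165.0 - 30 * 3
= 75.0 kN

75.0 kN


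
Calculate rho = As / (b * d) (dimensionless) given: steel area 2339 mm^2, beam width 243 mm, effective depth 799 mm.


rho = As / (b * d)
= 2339 / (243 * 799)
= 2339 / 194157
= 0.012047 (dimensionless)

0.012047 (dimensionless)


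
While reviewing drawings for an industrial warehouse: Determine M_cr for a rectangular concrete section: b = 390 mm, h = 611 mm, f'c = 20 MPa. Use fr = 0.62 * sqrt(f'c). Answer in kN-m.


fr = 0.62 * sqrt(20) = 0.62 * 4.4721 = 2.7727 MPa
I = 390 * 611^3 / 12 = 7413221757.5 mm^4
y_t = 305.5 mm
M_cr = fr * I / y_t = 2.7727 * 7413221757.5 / 305.5 N-mm
= 67.2826 kN-m

67.2826 kN-m


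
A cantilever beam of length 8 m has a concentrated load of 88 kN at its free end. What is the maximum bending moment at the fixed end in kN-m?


For a cantilever with a point load at the free end:
M_max = P * L = 88 * 8 = 704 kN-m

704 kN-m


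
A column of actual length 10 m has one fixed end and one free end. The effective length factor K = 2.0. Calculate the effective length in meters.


L_eff = K * L
= 2.0 * 10
= 20.0 m

20.0 m


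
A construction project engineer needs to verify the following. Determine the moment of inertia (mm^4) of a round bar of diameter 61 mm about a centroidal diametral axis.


r = d / 2 = 61 / 2 = 30.5 mm
I = pi * r^4 / 4 = pi * 30.5^4 / 4
= 679656.13 mm^4

679656.13 mm^4


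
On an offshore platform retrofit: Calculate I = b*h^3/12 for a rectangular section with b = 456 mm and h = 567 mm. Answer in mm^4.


I = b * h^3 / 12
= 456 * 567^3 / 12
= 456 * 182284263 / 12
= 6926801994.0 mm^4

6926801994.0 mm^4


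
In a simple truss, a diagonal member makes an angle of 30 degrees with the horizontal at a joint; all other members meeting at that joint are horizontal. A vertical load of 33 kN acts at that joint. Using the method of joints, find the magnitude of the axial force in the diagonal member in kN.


At the joint, only the diagonal has a vertical component, so vertical equilibrium gives:
F * sin(30) = 33
F = 33 / sin(30)
= 33 / 0.5
= 66.0 kN

66.0 kN


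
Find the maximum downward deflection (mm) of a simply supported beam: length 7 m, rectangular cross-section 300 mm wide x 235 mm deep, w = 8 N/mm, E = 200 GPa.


I = 300 * 235^3 / 12 = 324446875.0 mm^4
L = 7000.0 mm, w = 8 N/mm, E = 200000.0 MPa
delta = 5 * w * L^4 / (384 * E * I)
= 5 * 8 * 7000.0^4 / (384 * 200000.0 * 324446875.0)
= 3.8543 mm

3.8543 mm


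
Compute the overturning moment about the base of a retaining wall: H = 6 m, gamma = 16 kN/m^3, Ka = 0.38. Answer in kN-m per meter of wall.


Pa = 0.5 * Ka * gamma * H^2
= 0.5 * 0.38 * 16 * 6^2
= 109.44 kN/m
Arm = H / 3 = 6 / 3 = 2.0 m
Mo = Pa * arm = Pa * H / 3 = 109.44 * 6 / 3 = 218.88 kN-m/m

218.88 kN-m/m


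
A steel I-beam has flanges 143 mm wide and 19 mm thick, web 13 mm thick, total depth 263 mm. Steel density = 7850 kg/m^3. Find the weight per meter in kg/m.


A_flanges = 2 * 143 * 19 = 5434 mm^2
A_web = (263 - 2 * 19) * 13 = 2925 mm^2
A_total = 5434 + 2925 = 8359 mm^2 = 0.008359 m^2
Weight = rho * A = 7850 * 0.008359 = 65.6181 kg/m

65.6181 kg/m


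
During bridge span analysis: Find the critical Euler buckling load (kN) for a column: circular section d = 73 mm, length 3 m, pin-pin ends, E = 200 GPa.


I = pi * d^4 / 64 = 1393995.4 mm^4
L = 3000.0 mm
P_cr = pi^2 * E * I / L^2
= 9.8696 * 200000.0 * 1393995.4 / 3000.0^2
= 305737.4 N = 305.7374 kN

305.7374 kN


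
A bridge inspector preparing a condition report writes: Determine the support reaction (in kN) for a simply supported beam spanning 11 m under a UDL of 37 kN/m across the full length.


Total load = w * L = 37 * 11 = 407 kN
By symmetry, each reaction R = total / 2 = 407 / 2 = 203.5 kN

203.5 kN


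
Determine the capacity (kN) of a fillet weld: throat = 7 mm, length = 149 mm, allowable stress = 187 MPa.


Strength = throat * length * allowable stress
= 7 * 149 * 187 N
= 195041 N
= 195.04 kN

195.04 kN


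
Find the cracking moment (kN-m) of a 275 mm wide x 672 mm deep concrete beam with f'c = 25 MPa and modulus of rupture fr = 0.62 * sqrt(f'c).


fr = 0.62 * sqrt(25) = 0.62 * 5.0 = 3.1 MPa
I = 275 * 672^3 / 12 = 6954393600.0 mm^4
y_t = 336.0 mm
M_cr = fr * I / y_t = 3.1 * 6954393600.0 / 336.0 N-mm
= 64.1626 kN-m

64.1626 kN-m


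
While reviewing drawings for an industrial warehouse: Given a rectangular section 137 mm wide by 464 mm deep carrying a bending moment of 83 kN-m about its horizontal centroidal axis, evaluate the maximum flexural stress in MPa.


I = b * h^3 / 12 = 137 * 464^3 / 12 = 1140494677.33 mm^4
y = h / 2 = 464 / 2 = 232.0 mm
M = 83 kN-m = 83000000.0 N-mm
sigma = M * y / I = 83000000.0 * 232.0 / 1140494677.33
= 16.88 MPa

16.88 MPa


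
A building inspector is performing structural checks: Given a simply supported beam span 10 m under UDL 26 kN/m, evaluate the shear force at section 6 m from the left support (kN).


R_A = w * L / 2 = 26 * 10 / 2 = 130.0 kN
V(x) = R_A - w * x = 130.0 - 26 * 6
= -26.0 kN

-26.0 kN


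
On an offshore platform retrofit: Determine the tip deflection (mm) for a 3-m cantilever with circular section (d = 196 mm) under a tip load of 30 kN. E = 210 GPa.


I = pi * d^4 / 64 = pi * 196^4 / 64 = 72442625.88 mm^4
L = 3000.0 mm, P = 30000.0 N, E = 210000.0 MPa
delta = P * L^3 / (3 * E * I)
= 30000.0 * 3000.0^3 / (3 * 210000.0 * 72442625.88)
= 17.748 mm

17.748 mm


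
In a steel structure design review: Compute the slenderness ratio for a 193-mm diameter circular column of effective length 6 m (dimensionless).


Radius of gyration r = d / 4 = 193 / 4 = 48.25 mm
L_eff = 6000.0 mm
Slenderness ratio = L / r = 6000.0 / 48.25 = 124.35 (dimensionless)

124.35 (dimensionless)


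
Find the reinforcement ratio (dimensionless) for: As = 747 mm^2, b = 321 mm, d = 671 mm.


rho = As / (b * d)
= 747 / (321 * 671)
= 747 / 215391
= 0.003468 (dimensionless)

0.003468 (dimensionless)


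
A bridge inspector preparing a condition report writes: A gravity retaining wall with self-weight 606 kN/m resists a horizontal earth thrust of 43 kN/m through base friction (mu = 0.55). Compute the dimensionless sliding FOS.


Resisting force = mu * W = 0.55 * 606 = 333.3 kN/m
FOS = Resisting / Driving = 333.3 / 43
= 7.7512 (dimensionless)

7.7512 (dimensionless)


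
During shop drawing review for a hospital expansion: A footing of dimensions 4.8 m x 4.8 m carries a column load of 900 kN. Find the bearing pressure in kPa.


A = 4.8 * 4.8 = 23.04 m^2
q = P / A = 900 / 23.04
= 39.0625 kPa

39.0625 kPa


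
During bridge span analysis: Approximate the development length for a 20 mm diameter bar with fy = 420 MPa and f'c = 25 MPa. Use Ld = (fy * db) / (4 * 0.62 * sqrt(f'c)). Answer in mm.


Ld = (fy * db) / (4 * 0.62 * sqrt(f'c))
= (420 * 20) / (4 * 0.62 * sqrt(25))
= 8400 / 12.4
= 677.42 mm

677.42 mm
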